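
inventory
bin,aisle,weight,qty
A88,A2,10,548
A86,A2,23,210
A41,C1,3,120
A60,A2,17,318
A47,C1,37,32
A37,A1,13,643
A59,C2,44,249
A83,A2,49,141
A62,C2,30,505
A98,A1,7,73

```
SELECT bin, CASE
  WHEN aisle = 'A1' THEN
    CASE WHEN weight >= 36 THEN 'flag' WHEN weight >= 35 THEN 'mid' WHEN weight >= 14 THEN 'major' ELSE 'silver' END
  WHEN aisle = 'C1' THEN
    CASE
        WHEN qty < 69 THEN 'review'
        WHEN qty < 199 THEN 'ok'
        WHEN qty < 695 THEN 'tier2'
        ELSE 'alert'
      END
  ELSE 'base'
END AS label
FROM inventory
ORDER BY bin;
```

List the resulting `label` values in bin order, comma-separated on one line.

bin=A37: aisle='A1' → inner[ELSE] → silver
bin=A41: aisle='C1' → inner[qty < 199] → ok
bin=A47: aisle='C1' → inner[qty < 69] → review
bin=A59: aisle='C2' → outer ELSE → base
bin=A60: aisle='A2' → outer ELSE → base
bin=A62: aisle='C2' → outer ELSE → base
bin=A83: aisle='A2' → outer ELSE → base
bin=A86: aisle='A2' → outer ELSE → base
bin=A88: aisle='A2' → outer ELSE → base
bin=A98: aisle='A1' → inner[ELSE] → silver

silver, ok, review, base, base, base, base, base, base, silver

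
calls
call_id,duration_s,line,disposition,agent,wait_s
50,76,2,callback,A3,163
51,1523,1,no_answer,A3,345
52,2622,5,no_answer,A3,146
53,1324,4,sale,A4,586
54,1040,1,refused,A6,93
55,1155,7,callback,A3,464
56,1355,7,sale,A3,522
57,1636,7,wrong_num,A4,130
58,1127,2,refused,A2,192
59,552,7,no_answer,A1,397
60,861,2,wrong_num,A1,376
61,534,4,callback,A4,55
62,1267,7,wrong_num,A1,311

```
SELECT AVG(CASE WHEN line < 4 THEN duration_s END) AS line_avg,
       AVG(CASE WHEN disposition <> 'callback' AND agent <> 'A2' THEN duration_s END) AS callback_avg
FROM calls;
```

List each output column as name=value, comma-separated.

[line_avg: line < 4]
call_id=50: ✓ → 76
call_id=51: ✓ → 1523
call_id=52: ✗
call_id=53: ✗
call_id=54: ✓ → 1040
call_id=55: ✗
call_id=56: ✗
call_id=57: ✗
call_id=58: ✓ → 1127
call_id=59: ✗
call_id=60: ✓ → 861
call_id=61: ✗
call_id=62: ✗
line_avg = (76 + 1523 + 1040 + 1127 + 861) / 5 = 925.4
—
[callback_avg: disposition <> 'callback' AND agent <> 'A2']
call_id=50: ✗
call_id=51: ✓ → 1523
call_id=52: ✓ → 2622
call_id=53: ✓ → 1324
call_id=54: ✓ → 1040
call_id=55: ✗
call_id=56: ✓ → 1355
call_id=57: ✓ → 1636
call_id=58: ✗
call_id=59: ✓ → 552
call_id=60: ✓ → 861
call_id=61: ✗
call_id=62: ✓ → 1267
callback_avg = (1523 + 2622 + 1324 + 1040 + 1355 + 1636 + 552 + 861 + 1267) / 9 = 1353.3333333333

line_avg=925.4, callback_avg=1353.3333333333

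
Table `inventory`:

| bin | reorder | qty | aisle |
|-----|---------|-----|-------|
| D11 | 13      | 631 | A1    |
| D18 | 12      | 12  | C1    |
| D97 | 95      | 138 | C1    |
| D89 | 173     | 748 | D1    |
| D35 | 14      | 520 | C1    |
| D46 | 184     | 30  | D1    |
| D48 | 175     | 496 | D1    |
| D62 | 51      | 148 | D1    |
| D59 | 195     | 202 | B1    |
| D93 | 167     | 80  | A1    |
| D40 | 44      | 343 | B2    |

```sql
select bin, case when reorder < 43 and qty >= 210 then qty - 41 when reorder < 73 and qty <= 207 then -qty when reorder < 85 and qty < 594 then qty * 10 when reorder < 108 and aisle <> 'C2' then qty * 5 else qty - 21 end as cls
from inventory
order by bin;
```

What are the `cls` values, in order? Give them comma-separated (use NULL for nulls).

590, -12, 479, 3430, 9, 475, 181, -148, 727, 59, 690

bin=D11: reorder < 43 and qty >= 210 → 590
bin=D18: reorder < 73 and qty <= 207 → -12
bin=D35: reorder < 43 and qty >= 210 → 479
bin=D40: reorder < 85 and qty < 594 → 3430
bin=D46: ELSE → 9
bin=D48: ELSE → 475
bin=D59: ELSE → 181
bin=D62: reorder < 73 and qty <= 207 → -148
bin=D89: ELSE → 727
bin=D93: ELSE → 59
bin=D97: reorder < 108 and aisle <> 'C2' → 690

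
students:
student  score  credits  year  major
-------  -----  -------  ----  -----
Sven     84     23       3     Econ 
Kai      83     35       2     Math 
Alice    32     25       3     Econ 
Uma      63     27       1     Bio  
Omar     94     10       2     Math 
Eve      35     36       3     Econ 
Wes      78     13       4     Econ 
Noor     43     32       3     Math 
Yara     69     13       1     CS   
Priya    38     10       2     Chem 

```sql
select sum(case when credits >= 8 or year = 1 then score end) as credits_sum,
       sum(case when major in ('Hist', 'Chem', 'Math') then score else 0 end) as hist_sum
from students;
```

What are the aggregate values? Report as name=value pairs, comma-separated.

credits_sum=619, hist_sum=258

[credits_sum: credits >= 8 or year = 1]
student=Sven: ✓ → 84
student=Kai: ✓ → 83
student=Alice: ✓ → 32
student=Uma: ✓ → 63
student=Omar: ✓ → 94
student=Eve: ✓ → 35
student=Wes: ✓ → 78
student=Noor: ✓ → 43
student=Yara: ✓ → 69
student=Priya: ✓ → 38
credits_sum = 84 + 83 + 32 + 63 + 94 + 35 + 78 + 43 + 69 + 38 = 619
—
[hist_sum: major in ('Hist', 'Chem', 'Math')]
student=Sven: ✗
student=Kai: ✓ → 83
student=Alice: ✗
student=Uma: ✗
student=Omar: ✓ → 94
student=Eve: ✗
student=Wes: ✗
student=Noor: ✓ → 43
student=Yara: ✗
student=Priya: ✓ → 38
hist_sum = 83 + 94 + 43 + 38 = 258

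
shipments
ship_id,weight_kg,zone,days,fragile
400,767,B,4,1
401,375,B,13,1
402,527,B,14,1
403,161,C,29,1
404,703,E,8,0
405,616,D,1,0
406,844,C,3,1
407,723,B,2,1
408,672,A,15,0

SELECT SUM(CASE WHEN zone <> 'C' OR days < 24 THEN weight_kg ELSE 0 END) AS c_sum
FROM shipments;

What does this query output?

5227

ship_id=400: ✓ → 767
ship_id=401: ✓ → 375
ship_id=402: ✓ → 527
ship_id=403: ✗
ship_id=404: ✓ → 703
ship_id=405: ✓ → 616
ship_id=406: ✓ → 844
ship_id=407: ✓ → 723
ship_id=408: ✓ → 672
c_sum = 767 + 375 + 527 + 703 + 616 + 844 + 723 + 672 = 5227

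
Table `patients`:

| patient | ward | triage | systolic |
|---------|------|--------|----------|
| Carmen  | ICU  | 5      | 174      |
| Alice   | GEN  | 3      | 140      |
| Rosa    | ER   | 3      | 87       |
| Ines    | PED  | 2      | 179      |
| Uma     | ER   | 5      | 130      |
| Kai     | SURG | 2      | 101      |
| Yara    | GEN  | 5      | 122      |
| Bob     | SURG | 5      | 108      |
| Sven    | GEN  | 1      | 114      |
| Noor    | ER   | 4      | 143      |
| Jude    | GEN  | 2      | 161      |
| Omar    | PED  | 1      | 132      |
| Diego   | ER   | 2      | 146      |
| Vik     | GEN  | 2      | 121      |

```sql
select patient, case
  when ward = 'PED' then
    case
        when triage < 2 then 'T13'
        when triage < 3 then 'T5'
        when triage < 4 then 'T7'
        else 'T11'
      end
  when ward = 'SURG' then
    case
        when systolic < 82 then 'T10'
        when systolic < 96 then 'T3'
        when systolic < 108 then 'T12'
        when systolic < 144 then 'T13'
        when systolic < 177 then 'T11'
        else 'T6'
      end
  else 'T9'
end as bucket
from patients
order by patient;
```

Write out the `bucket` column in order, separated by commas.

patient=Alice: ward='GEN' → outer ELSE → T9
patient=Bob: ward='SURG' → inner[systolic < 144] → T13
patient=Carmen: ward='ICU' → outer ELSE → T9
patient=Diego: ward='ER' → outer ELSE → T9
patient=Ines: ward='PED' → inner[triage < 3] → T5
patient=Jude: ward='GEN' → outer ELSE → T9
patient=Kai: ward='SURG' → inner[systolic < 108] → T12
patient=Noor: ward='ER' → outer ELSE → T9
patient=Omar: ward='PED' → inner[triage < 2] → T13
patient=Rosa: ward='ER' → outer ELSE → T9
patient=Sven: ward='GEN' → outer ELSE → T9
patient=Uma: ward='ER' → outer ELSE → T9
patient=Vik: ward='GEN' → outer ELSE → T9
patient=Yara: ward='GEN' → outer ELSE → T9

T9, T13, T9, T9, T5, T9, T12, T9, T13, T9, T9, T9, T9, T9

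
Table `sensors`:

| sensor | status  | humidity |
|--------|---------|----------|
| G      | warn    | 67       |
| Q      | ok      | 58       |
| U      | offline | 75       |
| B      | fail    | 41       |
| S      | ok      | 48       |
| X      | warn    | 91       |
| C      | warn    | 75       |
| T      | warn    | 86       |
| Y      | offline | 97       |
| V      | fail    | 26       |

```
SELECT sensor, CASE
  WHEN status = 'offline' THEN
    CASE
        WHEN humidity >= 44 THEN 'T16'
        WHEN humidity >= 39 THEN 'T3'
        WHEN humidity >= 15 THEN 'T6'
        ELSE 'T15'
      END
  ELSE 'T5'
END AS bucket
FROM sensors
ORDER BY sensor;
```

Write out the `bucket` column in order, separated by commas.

T5, T5, T5, T5, T5, T5, T16, T5, T5, T16

sensor=B: status='fail' → outer ELSE → T5
sensor=C: status='warn' → outer ELSE → T5
sensor=G: status='warn' → outer ELSE → T5
sensor=Q: status='ok' → outer ELSE → T5
sensor=S: status='ok' → outer ELSE → T5
sensor=T: status='warn' → outer ELSE → T5
sensor=U: status='offline' → inner[humidity >= 44] → T16
sensor=V: status='fail' → outer ELSE → T5
sensor=X: status='warn' → outer ELSE → T5
sensor=Y: status='offline' → inner[humidity >= 44] → T16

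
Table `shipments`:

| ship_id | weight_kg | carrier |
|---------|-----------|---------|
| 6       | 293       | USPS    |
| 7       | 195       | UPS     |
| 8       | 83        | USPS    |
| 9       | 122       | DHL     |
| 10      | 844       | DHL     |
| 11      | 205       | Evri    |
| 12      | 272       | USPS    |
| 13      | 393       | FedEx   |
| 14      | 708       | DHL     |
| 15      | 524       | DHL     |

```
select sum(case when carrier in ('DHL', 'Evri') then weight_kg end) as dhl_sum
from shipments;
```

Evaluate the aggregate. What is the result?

ship_id=6: ✗
ship_id=7: ✗
ship_id=8: ✗
ship_id=9: ✓ → 122
ship_id=10: ✓ → 844
ship_id=11: ✓ → 205
ship_id=12: ✗
ship_id=13: ✗
ship_id=14: ✓ → 708
ship_id=15: ✓ → 524
dhl_sum = 122 + 844 + 205 + 708 + 524 = 2403

2403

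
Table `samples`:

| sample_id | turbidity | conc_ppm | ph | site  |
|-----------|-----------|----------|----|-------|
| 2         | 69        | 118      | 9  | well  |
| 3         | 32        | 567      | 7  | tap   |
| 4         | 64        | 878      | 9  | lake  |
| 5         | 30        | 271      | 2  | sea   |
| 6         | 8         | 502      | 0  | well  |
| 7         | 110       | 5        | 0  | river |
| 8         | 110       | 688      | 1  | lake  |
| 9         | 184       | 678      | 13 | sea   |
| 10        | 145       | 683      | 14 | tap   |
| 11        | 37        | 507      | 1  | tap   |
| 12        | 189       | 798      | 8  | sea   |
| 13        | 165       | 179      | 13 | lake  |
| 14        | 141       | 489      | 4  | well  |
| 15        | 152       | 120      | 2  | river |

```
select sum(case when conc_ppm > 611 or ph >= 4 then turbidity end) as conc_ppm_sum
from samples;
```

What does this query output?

1099

sample_id=2: ✓ → 69
sample_id=3: ✓ → 32
sample_id=4: ✓ → 64
sample_id=5: ✗
sample_id=6: ✗
sample_id=7: ✗
sample_id=8: ✓ → 110
sample_id=9: ✓ → 184
sample_id=10: ✓ → 145
sample_id=11: ✗
sample_id=12: ✓ → 189
sample_id=13: ✓ → 165
sample_id=14: ✓ → 141
sample_id=15: ✗
conc_ppm_sum = 69 + 32 + 64 + 110 + 184 + 145 + 189 + 165 + 141 = 1099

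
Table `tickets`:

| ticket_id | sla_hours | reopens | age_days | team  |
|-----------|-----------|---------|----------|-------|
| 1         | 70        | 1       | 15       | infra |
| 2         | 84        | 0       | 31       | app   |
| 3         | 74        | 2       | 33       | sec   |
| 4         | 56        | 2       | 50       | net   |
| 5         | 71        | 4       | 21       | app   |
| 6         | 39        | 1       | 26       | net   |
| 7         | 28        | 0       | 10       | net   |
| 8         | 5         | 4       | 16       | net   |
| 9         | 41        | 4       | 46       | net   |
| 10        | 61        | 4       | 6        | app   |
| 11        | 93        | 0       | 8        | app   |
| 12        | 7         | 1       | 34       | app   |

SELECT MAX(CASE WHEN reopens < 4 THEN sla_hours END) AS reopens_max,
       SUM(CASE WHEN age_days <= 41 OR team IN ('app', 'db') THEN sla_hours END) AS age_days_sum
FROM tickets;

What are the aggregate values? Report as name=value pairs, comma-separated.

[reopens_max: reopens < 4]
ticket_id=1: ✓ → 70
ticket_id=2: ✓ → 84
ticket_id=3: ✓ → 74
ticket_id=4: ✓ → 56
ticket_id=5: ✗
ticket_id=6: ✓ → 39
ticket_id=7: ✓ → 28
ticket_id=8: ✗
ticket_id=9: ✗
ticket_id=10: ✗
ticket_id=11: ✓ → 93
ticket_id=12: ✓ → 7
reopens_max = MAX(70, 84, 74, 56, 39, 28, 93, 7) = 93
—
[age_days_sum: age_days <= 41 OR team IN ('app', 'db')]
ticket_id=1: ✓ → 70
ticket_id=2: ✓ → 84
ticket_id=3: ✓ → 74
ticket_id=4: ✗
ticket_id=5: ✓ → 71
ticket_id=6: ✓ → 39
ticket_id=7: ✓ → 28
ticket_id=8: ✓ → 5
ticket_id=9: ✗
ticket_id=10: ✓ → 61
ticket_id=11: ✓ → 93
ticket_id=12: ✓ → 7
age_days_sum = 70 + 84 + 74 + 71 + 39 + 28 + 5 + 61 + 93 + 7 = 532

reopens_max=93, age_days_sum=532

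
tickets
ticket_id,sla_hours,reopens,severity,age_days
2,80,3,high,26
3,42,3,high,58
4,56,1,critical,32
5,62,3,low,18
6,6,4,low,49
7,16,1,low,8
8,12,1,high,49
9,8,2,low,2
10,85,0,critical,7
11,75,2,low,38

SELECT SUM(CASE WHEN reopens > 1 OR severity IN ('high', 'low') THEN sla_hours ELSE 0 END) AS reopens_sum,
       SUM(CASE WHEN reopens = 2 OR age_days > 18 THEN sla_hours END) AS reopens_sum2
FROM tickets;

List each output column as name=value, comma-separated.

reopens_sum=301, reopens_sum2=279

[reopens_sum: reopens > 1 OR severity IN ('high', 'low')]
ticket_id=2: ✓ → 80
ticket_id=3: ✓ → 42
ticket_id=4: ✗
ticket_id=5: ✓ → 62
ticket_id=6: ✓ → 6
ticket_id=7: ✓ → 16
ticket_id=8: ✓ → 12
ticket_id=9: ✓ → 8
ticket_id=10: ✗
ticket_id=11: ✓ → 75
reopens_sum = 80 + 42 + 62 + 6 + 16 + 12 + 8 + 75 = 301
—
[reopens_sum2: reopens = 2 OR age_days > 18]
ticket_id=2: ✓ → 80
ticket_id=3: ✓ → 42
ticket_id=4: ✓ → 56
ticket_id=5: ✗
ticket_id=6: ✓ → 6
ticket_id=7: ✗
ticket_id=8: ✓ → 12
ticket_id=9: ✓ → 8
ticket_id=10: ✗
ticket_id=11: ✓ → 75
reopens_sum2 = 80 + 42 + 56 + 6 + 12 + 8 + 75 = 279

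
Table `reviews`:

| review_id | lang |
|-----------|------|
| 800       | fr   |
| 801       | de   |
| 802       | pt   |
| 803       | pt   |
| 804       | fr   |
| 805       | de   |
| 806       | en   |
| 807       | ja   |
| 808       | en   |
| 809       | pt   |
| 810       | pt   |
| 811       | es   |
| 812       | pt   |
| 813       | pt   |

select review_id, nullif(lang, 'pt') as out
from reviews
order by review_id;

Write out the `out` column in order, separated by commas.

review_id=800: lang=fr vs pt: differ → fr
review_id=801: lang=de vs pt: differ → de
review_id=802: lang=pt vs pt: equal → NULL
review_id=803: lang=pt vs pt: equal → NULL
review_id=804: lang=fr vs pt: differ → fr
review_id=805: lang=de vs pt: differ → de
review_id=806: lang=en vs pt: differ → en
review_id=807: lang=ja vs pt: differ → ja
review_id=808: lang=en vs pt: differ → en
review_id=809: lang=pt vs pt: equal → NULL
review_id=810: lang=pt vs pt: equal → NULL
review_id=811: lang=es vs pt: differ → es
review_id=812: lang=pt vs pt: equal → NULL
review_id=813: lang=pt vs pt: equal → NULL

fr, de, NULL, NULL, fr, de, en, ja, en, NULL, NULL, es, NULL, NULL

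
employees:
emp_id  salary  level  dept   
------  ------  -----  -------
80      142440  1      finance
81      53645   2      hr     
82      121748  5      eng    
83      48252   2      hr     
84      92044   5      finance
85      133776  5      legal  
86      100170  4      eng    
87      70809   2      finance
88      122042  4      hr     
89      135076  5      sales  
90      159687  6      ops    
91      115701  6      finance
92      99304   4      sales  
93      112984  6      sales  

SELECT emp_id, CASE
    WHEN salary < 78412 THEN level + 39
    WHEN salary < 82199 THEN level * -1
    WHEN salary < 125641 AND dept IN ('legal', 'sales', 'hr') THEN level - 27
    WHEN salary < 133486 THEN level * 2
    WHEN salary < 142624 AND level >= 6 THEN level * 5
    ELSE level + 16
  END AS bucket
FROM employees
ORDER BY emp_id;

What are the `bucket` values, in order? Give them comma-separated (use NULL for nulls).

emp_id=80: ELSE → 17
emp_id=81: salary < 78412 → 41
emp_id=82: salary < 133486 → 10
emp_id=83: salary < 78412 → 41
emp_id=84: salary < 133486 → 10
emp_id=85: ELSE → 21
emp_id=86: salary < 133486 → 8
emp_id=87: salary < 78412 → 41
emp_id=88: salary < 125641 AND dept IN ('legal', 'sales', 'hr') → -23
emp_id=89: ELSE → 21
emp_id=90: ELSE → 22
emp_id=91: salary < 133486 → 12
emp_id=92: salary < 125641 AND dept IN ('legal', 'sales', 'hr') → -23
emp_id=93: salary < 125641 AND dept IN ('legal', 'sales', 'hr') → -21

17, 41, 10, 41, 10, 21, 8, 41, -23, 21, 22, 12, -23, -21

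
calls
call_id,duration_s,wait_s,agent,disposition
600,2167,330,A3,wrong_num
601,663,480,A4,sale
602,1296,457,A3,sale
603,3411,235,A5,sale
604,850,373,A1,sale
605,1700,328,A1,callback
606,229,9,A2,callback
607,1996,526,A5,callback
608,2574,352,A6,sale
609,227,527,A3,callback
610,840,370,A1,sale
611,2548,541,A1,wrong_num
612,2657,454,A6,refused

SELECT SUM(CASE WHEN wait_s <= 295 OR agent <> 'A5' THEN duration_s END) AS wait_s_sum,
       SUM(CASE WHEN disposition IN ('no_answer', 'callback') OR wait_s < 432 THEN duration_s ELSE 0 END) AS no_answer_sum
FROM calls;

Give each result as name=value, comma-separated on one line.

wait_s_sum=19162, no_answer_sum=13994

[wait_s_sum: wait_s <= 295 OR agent <> 'A5']
call_id=600: ✓ → 2167
call_id=601: ✓ → 663
call_id=602: ✓ → 1296
call_id=603: ✓ → 3411
call_id=604: ✓ → 850
call_id=605: ✓ → 1700
call_id=606: ✓ → 229
call_id=607: ✗
call_id=608: ✓ → 2574
call_id=609: ✓ → 227
call_id=610: ✓ → 840
call_id=611: ✓ → 2548
call_id=612: ✓ → 2657
wait_s_sum = 2167 + 663 + 1296 + 3411 + 850 + 1700 + 229 + 2574 + 227 + 840 + 2548 + 2657 = 19162
—
[no_answer_sum: disposition IN ('no_answer', 'callback') OR wait_s < 432]
call_id=600: ✓ → 2167
call_id=601: ✗
call_id=602: ✗
call_id=603: ✓ → 3411
call_id=604: ✓ → 850
call_id=605: ✓ → 1700
call_id=606: ✓ → 229
call_id=607: ✓ → 1996
call_id=608: ✓ → 2574
call_id=609: ✓ → 227
call_id=610: ✓ → 840
call_id=611: ✗
call_id=612: ✗
no_answer_sum = 2167 + 3411 + 850 + 1700 + 229 + 1996 + 2574 + 227 + 840 = 13994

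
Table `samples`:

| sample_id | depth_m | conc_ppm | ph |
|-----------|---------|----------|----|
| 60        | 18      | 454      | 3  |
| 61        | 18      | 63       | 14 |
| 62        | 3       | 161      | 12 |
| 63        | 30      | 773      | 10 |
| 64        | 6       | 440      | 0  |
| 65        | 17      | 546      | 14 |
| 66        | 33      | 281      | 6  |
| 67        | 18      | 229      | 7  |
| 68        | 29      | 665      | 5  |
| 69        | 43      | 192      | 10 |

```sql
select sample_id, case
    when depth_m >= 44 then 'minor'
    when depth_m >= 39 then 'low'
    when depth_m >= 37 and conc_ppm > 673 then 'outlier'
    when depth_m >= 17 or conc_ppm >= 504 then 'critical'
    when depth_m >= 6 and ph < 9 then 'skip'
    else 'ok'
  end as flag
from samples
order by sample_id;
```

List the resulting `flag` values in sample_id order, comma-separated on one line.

critical, critical, ok, critical, skip, critical, critical, critical, critical, low

sample_id=60: depth_m >= 17 or conc_ppm >= 504 → critical
sample_id=61: depth_m >= 17 or conc_ppm >= 504 → critical
sample_id=62: ELSE → ok
sample_id=63: depth_m >= 17 or conc_ppm >= 504 → critical
sample_id=64: depth_m >= 6 and ph < 9 → skip
sample_id=65: depth_m >= 17 or conc_ppm >= 504 → critical
sample_id=66: depth_m >= 17 or conc_ppm >= 504 → critical
sample_id=67: depth_m >= 17 or conc_ppm >= 504 → critical
sample_id=68: depth_m >= 17 or conc_ppm >= 504 → critical
sample_id=69: depth_m >= 39 → low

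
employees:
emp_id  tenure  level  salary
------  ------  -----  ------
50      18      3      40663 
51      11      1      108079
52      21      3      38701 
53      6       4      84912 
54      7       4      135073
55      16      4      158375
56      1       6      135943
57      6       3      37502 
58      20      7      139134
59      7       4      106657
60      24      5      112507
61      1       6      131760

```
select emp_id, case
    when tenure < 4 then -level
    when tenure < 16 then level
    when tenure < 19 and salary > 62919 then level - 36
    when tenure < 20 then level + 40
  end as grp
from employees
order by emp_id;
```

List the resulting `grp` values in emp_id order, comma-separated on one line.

43, 1, NULL, 4, 4, -32, -6, 3, NULL, 4, NULL, -6

emp_id=50: tenure < 20 → 43
emp_id=51: tenure < 16 → 1
emp_id=52: (no match → NULL) → NULL
emp_id=53: tenure < 16 → 4
emp_id=54: tenure < 16 → 4
emp_id=55: tenure < 19 and salary > 62919 → -32
emp_id=56: tenure < 4 → -6
emp_id=57: tenure < 16 → 3
emp_id=58: (no match → NULL) → NULL
emp_id=59: tenure < 16 → 4
emp_id=60: (no match → NULL) → NULL
emp_id=61: tenure < 4 → -6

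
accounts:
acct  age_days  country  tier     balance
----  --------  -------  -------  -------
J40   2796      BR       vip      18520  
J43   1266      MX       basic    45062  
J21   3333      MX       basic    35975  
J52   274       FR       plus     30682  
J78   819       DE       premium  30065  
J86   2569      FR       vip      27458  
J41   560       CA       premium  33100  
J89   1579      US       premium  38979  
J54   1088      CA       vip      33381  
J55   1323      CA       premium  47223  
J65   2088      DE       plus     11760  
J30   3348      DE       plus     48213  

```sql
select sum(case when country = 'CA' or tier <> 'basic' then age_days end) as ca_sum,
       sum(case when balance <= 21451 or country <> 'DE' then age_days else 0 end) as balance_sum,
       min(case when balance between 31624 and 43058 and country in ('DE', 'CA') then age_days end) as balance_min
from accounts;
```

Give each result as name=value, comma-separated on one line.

[ca_sum: country = 'CA' or tier <> 'basic']
acct=J40: ✓ → 2796
acct=J43: ✗
acct=J21: ✗
acct=J52: ✓ → 274
acct=J78: ✓ → 819
acct=J86: ✓ → 2569
acct=J41: ✓ → 560
acct=J89: ✓ → 1579
acct=J54: ✓ → 1088
acct=J55: ✓ → 1323
acct=J65: ✓ → 2088
acct=J30: ✓ → 3348
ca_sum = 2796 + 274 + 819 + 2569 + 560 + 1579 + 1088 + 1323 + 2088 + 3348 = 16444
—
[balance_sum: balance <= 21451 or country <> 'DE']
acct=J40: ✓ → 2796
acct=J43: ✓ → 1266
acct=J21: ✓ → 3333
acct=J52: ✓ → 274
acct=J78: ✗
acct=J86: ✓ → 2569
acct=J41: ✓ → 560
acct=J89: ✓ → 1579
acct=J54: ✓ → 1088
acct=J55: ✓ → 1323
acct=J65: ✓ → 2088
acct=J30: ✗
balance_sum = 2796 + 1266 + 3333 + 274 + 2569 + 560 + 1579 + 1088 + 1323 + 2088 = 16876
—
[balance_min: balance between 31624 and 43058 and country in ('DE', 'CA')]
acct=J40: ✗
acct=J43: ✗
acct=J21: ✗
acct=J52: ✗
acct=J78: ✗
acct=J86: ✗
acct=J41: ✓ → 560
acct=J89: ✗
acct=J54: ✓ → 1088
acct=J55: ✗
acct=J65: ✗
acct=J30: ✗
balance_min = MIN(560, 1088) = 560

ca_sum=16444, balance_sum=16876, balance_min=560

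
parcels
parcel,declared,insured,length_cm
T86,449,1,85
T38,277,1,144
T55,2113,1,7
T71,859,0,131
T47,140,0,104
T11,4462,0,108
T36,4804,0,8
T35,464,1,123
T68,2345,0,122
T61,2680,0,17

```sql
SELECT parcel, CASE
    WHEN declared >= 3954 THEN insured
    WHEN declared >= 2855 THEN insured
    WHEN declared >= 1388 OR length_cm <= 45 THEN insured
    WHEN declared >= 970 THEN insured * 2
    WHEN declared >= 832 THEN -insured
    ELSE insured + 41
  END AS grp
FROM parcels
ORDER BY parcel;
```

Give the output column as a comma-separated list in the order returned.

parcel=T11: declared >= 3954 → 0
parcel=T35: ELSE → 42
parcel=T36: declared >= 3954 → 0
parcel=T38: ELSE → 42
parcel=T47: ELSE → 41
parcel=T55: declared >= 1388 OR length_cm <= 45 → 1
parcel=T61: declared >= 1388 OR length_cm <= 45 → 0
parcel=T68: declared >= 1388 OR length_cm <= 45 → 0
parcel=T71: declared >= 832 → 0
parcel=T86: ELSE → 42

0, 42, 0, 42, 41, 1, 0, 0, 0, 42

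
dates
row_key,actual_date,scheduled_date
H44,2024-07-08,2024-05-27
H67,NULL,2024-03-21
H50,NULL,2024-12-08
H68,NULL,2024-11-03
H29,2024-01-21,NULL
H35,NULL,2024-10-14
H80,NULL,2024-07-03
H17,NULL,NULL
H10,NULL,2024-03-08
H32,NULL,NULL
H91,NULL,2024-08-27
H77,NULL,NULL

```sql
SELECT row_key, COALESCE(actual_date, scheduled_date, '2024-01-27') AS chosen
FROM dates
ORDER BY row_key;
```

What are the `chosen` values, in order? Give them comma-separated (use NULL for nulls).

2024-03-08, 2024-01-27, 2024-01-21, 2024-01-27, 2024-10-14, 2024-07-08, 2024-12-08, 2024-03-21, 2024-11-03, 2024-01-27, 2024-07-03, 2024-08-27

row_key=H10: actual_date=NULL, scheduled_date=2024-03-08 → 2024-03-08
row_key=H17: actual_date=NULL, scheduled_date=NULL, → literal 2024-01-27 → 2024-01-27
row_key=H29: actual_date=2024-01-21 → 2024-01-21
row_key=H32: actual_date=NULL, scheduled_date=NULL, → literal 2024-01-27 → 2024-01-27
row_key=H35: actual_date=NULL, scheduled_date=2024-10-14 → 2024-10-14
row_key=H44: actual_date=2024-07-08 → 2024-07-08
row_key=H50: actual_date=NULL, scheduled_date=2024-12-08 → 2024-12-08
row_key=H67: actual_date=NULL, scheduled_date=2024-03-21 → 2024-03-21
row_key=H68: actual_date=NULL, scheduled_date=2024-11-03 → 2024-11-03
row_key=H77: actual_date=NULL, scheduled_date=NULL, → literal 2024-01-27 → 2024-01-27
row_key=H80: actual_date=NULL, scheduled_date=2024-07-03 → 2024-07-03
row_key=H91: actual_date=NULL, scheduled_date=2024-08-27 → 2024-08-27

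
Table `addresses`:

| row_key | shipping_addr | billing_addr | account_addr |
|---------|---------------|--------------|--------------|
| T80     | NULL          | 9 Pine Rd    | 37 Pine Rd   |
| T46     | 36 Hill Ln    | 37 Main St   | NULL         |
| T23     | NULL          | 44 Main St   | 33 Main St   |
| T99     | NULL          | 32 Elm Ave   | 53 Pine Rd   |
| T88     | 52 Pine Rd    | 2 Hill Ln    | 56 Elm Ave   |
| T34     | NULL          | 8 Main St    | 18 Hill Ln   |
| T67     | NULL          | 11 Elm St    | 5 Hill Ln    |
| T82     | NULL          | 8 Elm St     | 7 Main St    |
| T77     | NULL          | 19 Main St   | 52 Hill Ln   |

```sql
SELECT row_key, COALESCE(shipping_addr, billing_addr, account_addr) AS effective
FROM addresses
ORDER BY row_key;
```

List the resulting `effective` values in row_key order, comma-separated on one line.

row_key=T23: shipping_addr=NULL, billing_addr=44 Main St → 44 Main St
row_key=T34: shipping_addr=NULL, billing_addr=8 Main St → 8 Main St
row_key=T46: shipping_addr=36 Hill Ln → 36 Hill Ln
row_key=T67: shipping_addr=NULL, billing_addr=11 Elm St → 11 Elm St
row_key=T77: shipping_addr=NULL, billing_addr=19 Main St → 19 Main St
row_key=T80: shipping_addr=NULL, billing_addr=9 Pine Rd → 9 Pine Rd
row_key=T82: shipping_addr=NULL, billing_addr=8 Elm St → 8 Elm St
row_key=T88: shipping_addr=52 Pine Rd → 52 Pine Rd
row_key=T99: shipping_addr=NULL, billing_addr=32 Elm Ave → 32 Elm Ave

44 Main St, 8 Main St, 36 Hill Ln, 11 Elm St, 19 Main St, 9 Pine Rd, 8 Elm St, 52 Pine Rd, 32 Elm Ave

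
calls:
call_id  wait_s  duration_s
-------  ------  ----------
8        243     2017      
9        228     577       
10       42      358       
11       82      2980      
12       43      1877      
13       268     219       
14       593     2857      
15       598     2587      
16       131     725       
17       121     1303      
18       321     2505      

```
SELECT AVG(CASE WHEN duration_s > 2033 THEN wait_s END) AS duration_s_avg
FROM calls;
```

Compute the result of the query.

398.5

call_id=8: ✗
call_id=9: ✗
call_id=10: ✗
call_id=11: ✓ → 82
call_id=12: ✗
call_id=13: ✗
call_id=14: ✓ → 593
call_id=15: ✓ → 598
call_id=16: ✗
call_id=17: ✗
call_id=18: ✓ → 321
duration_s_avg = (82 + 593 + 598 + 321) / 4 = 398.5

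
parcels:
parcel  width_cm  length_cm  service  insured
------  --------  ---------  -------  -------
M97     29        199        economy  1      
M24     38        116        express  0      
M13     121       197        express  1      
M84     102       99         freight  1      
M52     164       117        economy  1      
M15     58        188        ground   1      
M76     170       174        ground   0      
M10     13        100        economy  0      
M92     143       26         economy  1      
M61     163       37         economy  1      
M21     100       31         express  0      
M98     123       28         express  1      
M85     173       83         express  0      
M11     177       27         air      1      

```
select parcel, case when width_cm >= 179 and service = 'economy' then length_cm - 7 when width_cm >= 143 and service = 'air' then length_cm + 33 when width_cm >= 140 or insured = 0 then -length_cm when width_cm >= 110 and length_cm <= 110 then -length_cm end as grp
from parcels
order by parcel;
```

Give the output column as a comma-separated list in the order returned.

parcel=M10: width_cm >= 140 or insured = 0 → -100
parcel=M11: width_cm >= 143 and service = 'air' → 60
parcel=M13: (no match → NULL) → NULL
parcel=M15: (no match → NULL) → NULL
parcel=M21: width_cm >= 140 or insured = 0 → -31
parcel=M24: width_cm >= 140 or insured = 0 → -116
parcel=M52: width_cm >= 140 or insured = 0 → -117
parcel=M61: width_cm >= 140 or insured = 0 → -37
parcel=M76: width_cm >= 140 or insured = 0 → -174
parcel=M84: (no match → NULL) → NULL
parcel=M85: width_cm >= 140 or insured = 0 → -83
parcel=M92: width_cm >= 140 or insured = 0 → -26
parcel=M97: (no match → NULL) → NULL
parcel=M98: width_cm >= 110 and length_cm <= 110 → -28

-100, 60, NULL, NULL, -31, -116, -117, -37, -174, NULL, -83, -26, NULL, -28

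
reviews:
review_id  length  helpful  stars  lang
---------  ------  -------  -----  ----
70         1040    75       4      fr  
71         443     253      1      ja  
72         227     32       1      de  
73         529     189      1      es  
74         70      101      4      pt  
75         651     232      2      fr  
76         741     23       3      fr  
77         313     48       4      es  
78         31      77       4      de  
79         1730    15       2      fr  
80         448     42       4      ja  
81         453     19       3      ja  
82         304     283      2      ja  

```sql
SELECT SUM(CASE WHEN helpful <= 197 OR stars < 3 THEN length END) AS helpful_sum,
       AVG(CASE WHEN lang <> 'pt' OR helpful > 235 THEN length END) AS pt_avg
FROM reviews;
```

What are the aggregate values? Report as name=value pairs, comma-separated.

[helpful_sum: helpful <= 197 OR stars < 3]
review_id=70: ✓ → 1040
review_id=71: ✓ → 443
review_id=72: ✓ → 227
review_id=73: ✓ → 529
review_id=74: ✓ → 70
review_id=75: ✓ → 651
review_id=76: ✓ → 741
review_id=77: ✓ → 313
review_id=78: ✓ → 31
review_id=79: ✓ → 1730
review_id=80: ✓ → 448
review_id=81: ✓ → 453
review_id=82: ✓ → 304
helpful_sum = 1040 + 443 + 227 + 529 + 70 + 651 + 741 + 313 + 31 + 1730 + 448 + 453 + 304 = 6980
—
[pt_avg: lang <> 'pt' OR helpful > 235]
review_id=70: ✓ → 1040
review_id=71: ✓ → 443
review_id=72: ✓ → 227
review_id=73: ✓ → 529
review_id=74: ✗
review_id=75: ✓ → 651
review_id=76: ✓ → 741
review_id=77: ✓ → 313
review_id=78: ✓ → 31
review_id=79: ✓ → 1730
review_id=80: ✓ → 448
review_id=81: ✓ → 453
review_id=82: ✓ → 304
pt_avg = (1040 + 443 + 227 + 529 + 651 + 741 + 313 + 31 + 1730 + 448 + 453 + 304) / 12 = 575.8333333333

helpful_sum=6980, pt_avg=575.8333333333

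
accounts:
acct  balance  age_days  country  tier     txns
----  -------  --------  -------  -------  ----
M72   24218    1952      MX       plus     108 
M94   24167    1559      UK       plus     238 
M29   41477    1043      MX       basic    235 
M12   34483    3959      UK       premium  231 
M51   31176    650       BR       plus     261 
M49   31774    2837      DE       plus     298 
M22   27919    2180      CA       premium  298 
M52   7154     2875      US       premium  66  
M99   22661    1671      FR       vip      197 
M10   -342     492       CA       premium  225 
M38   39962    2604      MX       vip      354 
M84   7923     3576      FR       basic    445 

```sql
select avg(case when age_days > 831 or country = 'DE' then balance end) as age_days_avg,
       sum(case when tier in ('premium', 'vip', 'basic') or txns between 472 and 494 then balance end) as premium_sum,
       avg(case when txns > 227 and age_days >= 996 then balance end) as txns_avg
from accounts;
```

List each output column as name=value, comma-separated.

age_days_avg=26173.8, premium_sum=181237, txns_avg=29672.1428571429

[age_days_avg: age_days > 831 or country = 'DE']
acct=M72: ✓ → 24218
acct=M94: ✓ → 24167
acct=M29: ✓ → 41477
acct=M12: ✓ → 34483
acct=M51: ✗
acct=M49: ✓ → 31774
acct=M22: ✓ → 27919
acct=M52: ✓ → 7154
acct=M99: ✓ → 22661
acct=M10: ✗
acct=M38: ✓ → 39962
acct=M84: ✓ → 7923
age_days_avg = (24218 + 24167 + 41477 + 34483 + 31774 + 27919 + 7154 + 22661 + 39962 + 7923) / 10 = 26173.8
—
[premium_sum: tier in ('premium', 'vip', 'basic') or txns between 472 and 494]
acct=M72: ✗
acct=M94: ✗
acct=M29: ✓ → 41477
acct=M12: ✓ → 34483
acct=M51: ✗
acct=M49: ✗
acct=M22: ✓ → 27919
acct=M52: ✓ → 7154
acct=M99: ✓ → 22661
acct=M10: ✓ → -342
acct=M38: ✓ → 39962
acct=M84: ✓ → 7923
premium_sum = 41477 + 34483 + 27919 + 7154 + 22661 + -342 + 39962 + 7923 = 181237
—
[txns_avg: txns > 227 and age_days >= 996]
acct=M72: ✗
acct=M94: ✓ → 24167
acct=M29: ✓ → 41477
acct=M12: ✓ → 34483
acct=M51: ✗
acct=M49: ✓ → 31774
acct=M22: ✓ → 27919
acct=M52: ✗
acct=M99: ✗
acct=M10: ✗
acct=M38: ✓ → 39962
acct=M84: ✓ → 7923
txns_avg = (24167 + 41477 + 34483 + 31774 + 27919 + 39962 + 7923) / 7 = 29672.1428571429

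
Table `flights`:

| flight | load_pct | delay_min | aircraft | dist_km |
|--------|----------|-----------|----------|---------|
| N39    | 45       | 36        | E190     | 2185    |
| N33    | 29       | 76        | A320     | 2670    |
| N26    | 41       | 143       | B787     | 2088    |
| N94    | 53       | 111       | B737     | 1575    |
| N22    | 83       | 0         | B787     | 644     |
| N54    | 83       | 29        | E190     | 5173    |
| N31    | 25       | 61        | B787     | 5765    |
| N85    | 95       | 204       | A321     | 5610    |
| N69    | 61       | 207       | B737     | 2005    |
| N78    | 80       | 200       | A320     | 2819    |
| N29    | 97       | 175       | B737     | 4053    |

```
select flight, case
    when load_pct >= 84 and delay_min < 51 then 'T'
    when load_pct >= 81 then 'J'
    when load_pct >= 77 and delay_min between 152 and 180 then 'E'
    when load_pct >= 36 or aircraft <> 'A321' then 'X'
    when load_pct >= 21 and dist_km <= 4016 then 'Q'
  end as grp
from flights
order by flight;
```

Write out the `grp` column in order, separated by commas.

J, X, J, X, X, X, J, X, X, J, X

flight=N22: load_pct >= 81 → J
flight=N26: load_pct >= 36 or aircraft <> 'A321' → X
flight=N29: load_pct >= 81 → J
flight=N31: load_pct >= 36 or aircraft <> 'A321' → X
flight=N33: load_pct >= 36 or aircraft <> 'A321' → X
flight=N39: load_pct >= 36 or aircraft <> 'A321' → X
flight=N54: load_pct >= 81 → J
flight=N69: load_pct >= 36 or aircraft <> 'A321' → X
flight=N78: load_pct >= 36 or aircraft <> 'A321' → X
flight=N85: load_pct >= 81 → J
flight=N94: load_pct >= 36 or aircraft <> 'A321' → X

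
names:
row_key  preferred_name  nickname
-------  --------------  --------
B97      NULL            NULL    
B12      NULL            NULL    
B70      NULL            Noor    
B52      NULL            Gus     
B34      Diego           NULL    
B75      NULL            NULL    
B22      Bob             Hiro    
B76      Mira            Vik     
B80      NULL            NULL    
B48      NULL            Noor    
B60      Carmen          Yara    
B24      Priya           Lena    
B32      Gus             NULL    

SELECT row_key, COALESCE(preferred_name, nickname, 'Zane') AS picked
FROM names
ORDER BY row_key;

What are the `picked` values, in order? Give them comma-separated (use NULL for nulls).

Zane, Bob, Priya, Gus, Diego, Noor, Gus, Carmen, Noor, Zane, Mira, Zane, Zane

row_key=B12: preferred_name=NULL, nickname=NULL, → literal Zane → Zane
row_key=B22: preferred_name=Bob → Bob
row_key=B24: preferred_name=Priya → Priya
row_key=B32: preferred_name=Gus → Gus
row_key=B34: preferred_name=Diego → Diego
row_key=B48: preferred_name=NULL, nickname=Noor → Noor
row_key=B52: preferred_name=NULL, nickname=Gus → Gus
row_key=B60: preferred_name=Carmen → Carmen
row_key=B70: preferred_name=NULL, nickname=Noor → Noor
row_key=B75: preferred_name=NULL, nickname=NULL, → literal Zane → Zane
row_key=B76: preferred_name=Mira → Mira
row_key=B80: preferred_name=NULL, nickname=NULL, → literal Zane → Zane
row_key=B97: preferred_name=NULL, nickname=NULL, → literal Zane → Zane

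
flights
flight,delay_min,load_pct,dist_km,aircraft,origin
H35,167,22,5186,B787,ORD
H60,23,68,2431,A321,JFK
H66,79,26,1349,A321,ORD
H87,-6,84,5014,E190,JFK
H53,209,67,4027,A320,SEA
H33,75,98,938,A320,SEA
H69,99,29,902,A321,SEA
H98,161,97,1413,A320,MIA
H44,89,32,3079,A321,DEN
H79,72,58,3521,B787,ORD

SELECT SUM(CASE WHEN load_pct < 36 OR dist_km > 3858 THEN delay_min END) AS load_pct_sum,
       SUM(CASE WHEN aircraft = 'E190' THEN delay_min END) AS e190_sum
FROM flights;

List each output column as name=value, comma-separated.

[load_pct_sum: load_pct < 36 OR dist_km > 3858]
flight=H35: ✓ → 167
flight=H60: ✗
flight=H66: ✓ → 79
flight=H87: ✓ → -6
flight=H53: ✓ → 209
flight=H33: ✗
flight=H69: ✓ → 99
flight=H98: ✗
flight=H44: ✓ → 89
flight=H79: ✗
load_pct_sum = 167 + 79 + -6 + 209 + 99 + 89 = 637
—
[e190_sum: aircraft = 'E190']
flight=H35: ✗
flight=H60: ✗
flight=H66: ✗
flight=H87: ✓ → -6
flight=H53: ✗
flight=H33: ✗
flight=H69: ✗
flight=H98: ✗
flight=H44: ✗
flight=H79: ✗
e190_sum = -6

load_pct_sum=637, e190_sum=-6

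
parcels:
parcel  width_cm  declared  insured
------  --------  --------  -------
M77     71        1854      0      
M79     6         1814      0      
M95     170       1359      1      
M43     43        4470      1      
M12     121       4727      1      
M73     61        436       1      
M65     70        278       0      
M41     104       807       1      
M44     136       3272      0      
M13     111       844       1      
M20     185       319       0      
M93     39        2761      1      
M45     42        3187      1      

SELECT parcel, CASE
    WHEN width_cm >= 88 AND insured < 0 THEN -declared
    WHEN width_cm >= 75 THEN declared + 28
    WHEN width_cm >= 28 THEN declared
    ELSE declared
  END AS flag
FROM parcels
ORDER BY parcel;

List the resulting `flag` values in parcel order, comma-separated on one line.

parcel=M12: width_cm >= 75 → 4755
parcel=M13: width_cm >= 75 → 872
parcel=M20: width_cm >= 75 → 347
parcel=M41: width_cm >= 75 → 835
parcel=M43: width_cm >= 28 → 4470
parcel=M44: width_cm >= 75 → 3300
parcel=M45: width_cm >= 28 → 3187
parcel=M65: width_cm >= 28 → 278
parcel=M73: width_cm >= 28 → 436
parcel=M77: width_cm >= 28 → 1854
parcel=M79: ELSE → 1814
parcel=M93: width_cm >= 28 → 2761
parcel=M95: width_cm >= 75 → 1387

4755, 872, 347, 835, 4470, 3300, 3187, 278, 436, 1854, 1814, 2761, 1387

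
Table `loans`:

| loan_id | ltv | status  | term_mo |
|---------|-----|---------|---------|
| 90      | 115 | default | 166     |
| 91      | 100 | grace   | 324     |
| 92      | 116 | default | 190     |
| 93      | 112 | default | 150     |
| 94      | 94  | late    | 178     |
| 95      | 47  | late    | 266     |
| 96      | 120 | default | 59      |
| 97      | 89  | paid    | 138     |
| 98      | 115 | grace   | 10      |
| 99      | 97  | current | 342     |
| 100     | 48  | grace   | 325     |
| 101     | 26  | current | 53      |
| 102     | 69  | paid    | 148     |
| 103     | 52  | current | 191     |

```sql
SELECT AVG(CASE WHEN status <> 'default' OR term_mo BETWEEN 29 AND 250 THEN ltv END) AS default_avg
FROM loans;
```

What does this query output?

loan_id=90: ✓ → 115
loan_id=91: ✓ → 100
loan_id=92: ✓ → 116
loan_id=93: ✓ → 112
loan_id=94: ✓ → 94
loan_id=95: ✓ → 47
loan_id=96: ✓ → 120
loan_id=97: ✓ → 89
loan_id=98: ✓ → 115
loan_id=99: ✓ → 97
loan_id=100: ✓ → 48
loan_id=101: ✓ → 26
loan_id=102: ✓ → 69
loan_id=103: ✓ → 52
default_avg = (115 + 100 + 116 + 112 + 94 + 47 + 120 + 89 + 115 + 97 + 48 + 26 + 69 + 52) / 14 = 85.7142857143

85.7142857143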